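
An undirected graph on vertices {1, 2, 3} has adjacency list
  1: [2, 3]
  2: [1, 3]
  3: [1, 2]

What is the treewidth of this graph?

A width-2 tree decomposition is:
Bags: B1 = {1, 2, 3}
Tree: (single bag)
A single bag containing all 3 vertices is trivially a valid decomposition of width 2. On the other hand G contains the 3-clique {1, 2, 3}. A clique must lie in a single bag of any decomposition, so no decomposition can have width below 2. Therefore the treewidth is 2.

2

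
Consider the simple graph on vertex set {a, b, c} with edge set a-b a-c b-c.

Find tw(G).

A width-2 tree decomposition is:
Bags: B1 = {a, b, c}
Tree: (single bag)
A single bag containing all 3 vertices is trivially a valid decomposition of width 2. On the other hand G contains the 3-clique {a, b, c}. A clique must lie in a single bag of any decomposition, so no decomposition can have width below 2. The upper and lower bounds meet at 2, so that is the treewidth.

2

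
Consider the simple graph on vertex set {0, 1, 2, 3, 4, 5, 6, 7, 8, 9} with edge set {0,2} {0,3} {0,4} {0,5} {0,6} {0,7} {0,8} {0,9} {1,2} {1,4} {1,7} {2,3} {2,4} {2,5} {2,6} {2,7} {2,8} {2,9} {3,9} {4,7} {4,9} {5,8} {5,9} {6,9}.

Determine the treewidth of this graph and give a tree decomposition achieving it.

Treewidth 3.
Bags: B1 = {0, 2, 4, 9}  B2 = {0, 2, 3, 9}  B3 = {0, 2, 6, 9}  B4 = {0, 2, 4, 7}  B5 = {1, 2, 4, 7}  B6 = {0, 2, 5, 9}  B7 = {0, 2, 5, 8}
Tree: B1–B2, B2–B3, B1–B4, B4–B5, B3–B6, B6–B7

The largest bag has 4 vertices, giving width 3; this decomposition certifies tw(G) ≤ 3. Conversely, {0, 2, 5, 8} is a clique of size 4, and the vertices of any clique must share a bag in every tree decomposition; so some bag has ≥ 4 vertices and tw(G) ≥ 3. Combining the bounds, tw(G) = 3.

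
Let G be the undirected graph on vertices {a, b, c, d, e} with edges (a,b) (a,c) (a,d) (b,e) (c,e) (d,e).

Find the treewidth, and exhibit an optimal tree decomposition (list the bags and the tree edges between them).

Treewidth 2.
One optimal decomposition is:
Bags: B1 = {a, c, e}  B2 = {a, b, e}  B3 = {a, d, e}
Tree: B1–B2, B2–B3

The largest bag has 3 vertices, giving width 2; this decomposition certifies tw(G) ≤ 2. Since a–c–e–b–a is a cycle in G, G is not acyclic. Forests are exactly the graphs of treewidth ≤ 1, so tw(G) ≥ 2. The upper and lower bounds meet at 2, so that is the treewidth.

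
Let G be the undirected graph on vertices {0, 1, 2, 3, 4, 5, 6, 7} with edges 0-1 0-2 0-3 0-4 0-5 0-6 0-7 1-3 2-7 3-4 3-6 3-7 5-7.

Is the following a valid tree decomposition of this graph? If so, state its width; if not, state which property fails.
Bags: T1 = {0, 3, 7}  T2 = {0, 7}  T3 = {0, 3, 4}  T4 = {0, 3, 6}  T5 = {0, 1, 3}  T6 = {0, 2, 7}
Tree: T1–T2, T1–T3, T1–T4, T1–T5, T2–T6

A tree decomposition must satisfy three properties: every vertex lies in some bag; for every edge, both endpoints lie together in some bag; and for every vertex, the bags containing it form a connected subtree. Here vertex 5 appears in no bag, so the decomposition is invalid.

No — vertex 5 appears in no bag.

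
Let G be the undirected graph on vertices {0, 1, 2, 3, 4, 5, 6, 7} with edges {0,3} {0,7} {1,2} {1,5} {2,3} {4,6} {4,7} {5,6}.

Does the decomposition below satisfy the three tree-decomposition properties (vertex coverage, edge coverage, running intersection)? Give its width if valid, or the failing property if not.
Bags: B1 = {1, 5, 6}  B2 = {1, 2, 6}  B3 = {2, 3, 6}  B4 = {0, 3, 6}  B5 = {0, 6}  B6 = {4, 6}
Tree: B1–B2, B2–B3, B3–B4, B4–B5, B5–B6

No — vertex 7 appears in no bag.

A tree decomposition must satisfy three properties: every vertex lies in some bag; for every edge, both endpoints lie together in some bag; and for every vertex, the bags containing it form a connected subtree. Here vertex 7 appears in no bag, so the decomposition is invalid.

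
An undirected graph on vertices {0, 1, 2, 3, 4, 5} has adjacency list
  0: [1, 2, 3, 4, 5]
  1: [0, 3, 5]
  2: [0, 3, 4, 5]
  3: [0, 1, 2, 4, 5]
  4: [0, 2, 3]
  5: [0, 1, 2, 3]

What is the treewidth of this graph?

A width-3 tree decomposition is:
Bags: B1 = {0, 2, 3, 4}  B2 = {0, 2, 3, 5}  B3 = {0, 1, 3, 5}
Tree: B1–B2, B2–B3
The largest bag has 4 vertices, giving width 3; this decomposition certifies tw(G) ≤ 3. On the other hand G contains the 4-clique {0, 1, 3, 5}. A clique must lie in a single bag of any decomposition, so no decomposition can have width below 3. Therefore the treewidth is 3.

3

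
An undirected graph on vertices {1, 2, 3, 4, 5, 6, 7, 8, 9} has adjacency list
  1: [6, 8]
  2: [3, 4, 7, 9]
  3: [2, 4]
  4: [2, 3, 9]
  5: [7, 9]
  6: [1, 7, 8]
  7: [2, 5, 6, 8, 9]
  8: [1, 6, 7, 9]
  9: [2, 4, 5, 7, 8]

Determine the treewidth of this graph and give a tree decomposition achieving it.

Each bag holds 3 vertices, so the decomposition has width 2, which upper-bounds the treewidth. On the other hand G contains the 3-clique {1, 6, 8}. A clique must lie in a single bag of any decomposition, so no decomposition can have width below 2. Therefore the treewidth is 2.

Treewidth 2.
Bags: B1 = {2, 4, 9}  B2 = {2, 7, 9}  B3 = {5, 7, 9}  B4 = {7, 8, 9}  B5 = {6, 7, 8}  B6 = {1, 6, 8}  B7 = {2, 3, 4}
Tree: B1–B2, B2–B3, B2–B4, B4–B5, B5–B6, B1–B7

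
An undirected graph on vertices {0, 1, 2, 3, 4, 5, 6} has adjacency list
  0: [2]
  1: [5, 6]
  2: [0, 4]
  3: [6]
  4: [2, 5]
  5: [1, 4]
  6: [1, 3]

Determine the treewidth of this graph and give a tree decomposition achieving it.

The largest bag has 2 vertices, giving width 1; this decomposition certifies tw(G) ≤ 1. Since G has at least one edge (e.g. 0–2), it is not an edgeless graph, so tw(G) ≥ 1. Hence tw(G) = 1 exactly.

Treewidth 1.
One such decomposition:
Bags: B1 = {0, 2}  B2 = {2, 4}  B3 = {4, 5}  B4 = {1, 5}  B5 = {1, 6}  B6 = {3, 6}
Tree: B1–B2, B2–B3, B3–B4, B4–B5, B5–B6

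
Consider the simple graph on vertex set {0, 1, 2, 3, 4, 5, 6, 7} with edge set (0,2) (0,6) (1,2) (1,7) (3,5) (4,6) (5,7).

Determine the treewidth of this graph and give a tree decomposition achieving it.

Treewidth 1.
One optimal decomposition is:
Bags: B1 = {4, 6}  B2 = {0, 6}  B3 = {0, 2}  B4 = {1, 2}  B5 = {1, 7}  B6 = {5, 7}  B7 = {3, 5}
Tree: B1–B2, B2–B3, B3–B4, B4–B5, B5–B6, B6–B7

The largest bag has 2 vertices, giving width 1; this decomposition certifies tw(G) ≤ 1. G has an edge, so its treewidth is at least 1. Therefore the treewidth is 1.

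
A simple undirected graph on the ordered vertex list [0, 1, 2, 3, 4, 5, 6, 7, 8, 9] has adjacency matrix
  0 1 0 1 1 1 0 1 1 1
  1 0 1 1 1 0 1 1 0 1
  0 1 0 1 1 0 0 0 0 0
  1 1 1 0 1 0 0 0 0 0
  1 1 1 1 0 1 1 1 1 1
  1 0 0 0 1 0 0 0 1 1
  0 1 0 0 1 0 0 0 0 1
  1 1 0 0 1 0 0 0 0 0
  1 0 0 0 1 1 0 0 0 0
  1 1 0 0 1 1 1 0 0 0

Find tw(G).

3

A width-3 tree decomposition is:
Bags: B1 = {0, 1, 3, 4}  B2 = {0, 1, 4, 7}  B3 = {0, 1, 4, 9}  B4 = {0, 4, 5, 9}  B5 = {1, 2, 3, 4}  B6 = {1, 4, 6, 9}  B7 = {0, 4, 5, 8}
Tree: B1–B2, B1–B3, B3–B4, B1–B5, B3–B6, B4–B7
Every bag has size at most 4, so the width is 4 − 1 = 3 and tw(G) ≤ 3. For the lower bound, the 4 vertices {0, 4, 5, 8} are pairwise adjacent, and any tree decomposition puts a clique entirely inside one bag — forcing width ≥ 3. Therefore the treewidth is 3.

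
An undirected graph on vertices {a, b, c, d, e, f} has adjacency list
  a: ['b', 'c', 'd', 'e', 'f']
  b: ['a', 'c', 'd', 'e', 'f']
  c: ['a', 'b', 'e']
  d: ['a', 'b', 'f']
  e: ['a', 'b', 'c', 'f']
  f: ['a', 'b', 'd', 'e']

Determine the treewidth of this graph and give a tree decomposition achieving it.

Treewidth 3.
Bags: B1 = {a, b, c, e}  B2 = {a, b, e, f}  B3 = {a, b, d, f}
Tree: B1–B2, B2–B3

The largest bag has 4 vertices, giving width 3; this decomposition certifies tw(G) ≤ 3. On the other hand G contains the 4-clique {a, b, d, f}. A clique must lie in a single bag of any decomposition, so no decomposition can have width below 3. Combining the bounds, tw(G) = 3.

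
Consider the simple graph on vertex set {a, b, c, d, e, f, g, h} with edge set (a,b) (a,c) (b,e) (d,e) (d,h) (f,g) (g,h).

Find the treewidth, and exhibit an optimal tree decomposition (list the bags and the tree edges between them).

Each bag holds 2 vertices, so the decomposition has width 1, which upper-bounds the treewidth. Since G has at least one edge (e.g. f–g), it is not an edgeless graph, so tw(G) ≥ 1. Hence tw(G) = 1 exactly.

Treewidth 1.
Bags: B1 = {f, g}  B2 = {g, h}  B3 = {d, h}  B4 = {d, e}  B5 = {b, e}  B6 = {a, b}  B7 = {a, c}
Tree: B1–B2, B2–B3, B3–B4, B4–B5, B5–B6, B6–B7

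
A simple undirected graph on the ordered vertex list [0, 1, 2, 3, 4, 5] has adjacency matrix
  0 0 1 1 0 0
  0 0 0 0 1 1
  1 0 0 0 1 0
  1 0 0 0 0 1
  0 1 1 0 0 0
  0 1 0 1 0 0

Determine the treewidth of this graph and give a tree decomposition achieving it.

Treewidth 2.
One optimal decomposition is:
Bags: B1 = {1, 4, 5}  B2 = {2, 4, 5}  B3 = {0, 2, 5}  B4 = {0, 3, 5}
Tree: B1–B2, B2–B3, B3–B4

The largest bag has 3 vertices, giving width 2; this decomposition certifies tw(G) ≤ 2. For the lower bound, G contains the cycle 5–1–4–2–0–3–5, so G is not a forest; only forests have treewidth ≤ 1, hence tw(G) ≥ 2. Combining the bounds, tw(G) = 2.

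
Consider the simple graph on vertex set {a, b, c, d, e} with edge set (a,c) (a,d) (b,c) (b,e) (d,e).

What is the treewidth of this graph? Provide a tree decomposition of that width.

Treewidth 2.
Bags: B1 = {a, d, e}  B2 = {a, b, e}  B3 = {a, b, c}
Tree: B1–B2, B2–B3

Every bag has size at most 3, so the width is 3 − 1 = 2 and tw(G) ≤ 2. For the lower bound, G contains the cycle a–d–e–b–c–a, so G is not a forest; only forests have treewidth ≤ 1, hence tw(G) ≥ 2. Therefore the treewidth is 2.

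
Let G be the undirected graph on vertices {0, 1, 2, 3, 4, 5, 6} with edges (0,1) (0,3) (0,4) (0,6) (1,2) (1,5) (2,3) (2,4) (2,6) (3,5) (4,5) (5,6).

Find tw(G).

A width-3 tree decomposition is:
Bags: B1 = {0, 2, 4, 5}  B2 = {0, 2, 3, 5}  B3 = {0, 1, 2, 5}  B4 = {0, 2, 5, 6}
Tree: B1–B2, B2–B3, B3–B4
Every bag has size at most 4, so the width is 4 − 1 = 3 and tw(G) ≤ 3. For the lower bound: the 4 vertex sets {0,4}, {2,3}, {5}, {1} are disjoint, each induces a connected subgraph, and every pair is joined by at least one edge of G. Contracting each set to a single vertex therefore yields K_{4} as a minor, and since treewidth is minor-monotone, tw(G) ≥ tw(K_{4}) = 3. Combining the bounds, tw(G) = 3.

3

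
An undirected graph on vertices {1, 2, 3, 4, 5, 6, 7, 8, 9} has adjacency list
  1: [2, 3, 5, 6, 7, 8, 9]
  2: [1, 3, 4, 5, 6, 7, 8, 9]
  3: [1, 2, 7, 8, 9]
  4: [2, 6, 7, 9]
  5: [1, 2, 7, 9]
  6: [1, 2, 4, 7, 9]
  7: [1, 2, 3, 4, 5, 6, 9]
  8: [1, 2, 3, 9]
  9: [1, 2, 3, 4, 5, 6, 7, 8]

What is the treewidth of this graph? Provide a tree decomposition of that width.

Treewidth 4.
Bags: B1 = {1, 2, 3, 7, 9}  B2 = {1, 2, 3, 8, 9}  B3 = {1, 2, 6, 7, 9}  B4 = {1, 2, 5, 7, 9}  B5 = {2, 4, 6, 7, 9}
Tree: B1–B2, B1–B3, B1–B4, B3–B5

Every bag has size at most 5, so the width is 5 − 1 = 4 and tw(G) ≤ 4. On the other hand G contains the 5-clique {1, 2, 3, 8, 9}. A clique must lie in a single bag of any decomposition, so no decomposition can have width below 4. Hence tw(G) = 4 exactly.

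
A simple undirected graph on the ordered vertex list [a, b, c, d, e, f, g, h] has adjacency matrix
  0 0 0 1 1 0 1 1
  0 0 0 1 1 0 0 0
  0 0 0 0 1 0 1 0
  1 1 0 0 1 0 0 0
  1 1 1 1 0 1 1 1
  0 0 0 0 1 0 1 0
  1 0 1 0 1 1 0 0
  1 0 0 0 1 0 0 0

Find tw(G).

A width-2 tree decomposition is:
Bags: B1 = {a, e, g}  B2 = {c, e, g}  B3 = {a, d, e}  B4 = {b, d, e}  B5 = {a, e, h}  B6 = {e, f, g}
Tree: B1–B2, B1–B3, B3–B4, B1–B5, B2–B6
Each bag holds 3 vertices, so the decomposition has width 2, which upper-bounds the treewidth. For the lower bound, the 3 vertices {a, d, e} are pairwise adjacent, and any tree decomposition puts a clique entirely inside one bag — forcing width ≥ 2. The upper and lower bounds meet at 2, so that is the treewidth.

2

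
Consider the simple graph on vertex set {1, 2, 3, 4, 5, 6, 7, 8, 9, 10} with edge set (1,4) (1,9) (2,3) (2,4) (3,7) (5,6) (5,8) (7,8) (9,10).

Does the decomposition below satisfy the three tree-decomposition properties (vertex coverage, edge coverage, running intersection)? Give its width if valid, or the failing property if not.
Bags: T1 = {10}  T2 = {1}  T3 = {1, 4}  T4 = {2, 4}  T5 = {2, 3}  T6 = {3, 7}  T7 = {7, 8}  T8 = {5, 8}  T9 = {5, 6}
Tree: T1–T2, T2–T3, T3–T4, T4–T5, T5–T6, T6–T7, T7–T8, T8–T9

A tree decomposition must satisfy three properties: every vertex lies in some bag; for every edge, both endpoints lie together in some bag; and for every vertex, the bags containing it form a connected subtree. Here vertex 9 appears in no bag, so the decomposition is invalid.

No — vertex 9 appears in no bag.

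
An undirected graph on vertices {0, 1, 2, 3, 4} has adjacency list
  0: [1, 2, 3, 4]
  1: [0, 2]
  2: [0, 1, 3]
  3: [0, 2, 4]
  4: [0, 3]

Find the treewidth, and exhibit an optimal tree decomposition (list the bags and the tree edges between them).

The largest bag has 3 vertices, giving width 2; this decomposition certifies tw(G) ≤ 2. On the other hand G contains the 3-clique {0, 1, 2}. A clique must lie in a single bag of any decomposition, so no decomposition can have width below 2. Hence tw(G) = 2 exactly.

Treewidth 2.
Bags: B1 = {0, 2, 3}  B2 = {0, 3, 4}  B3 = {0, 1, 2}
Tree: B1–B2, B1–B3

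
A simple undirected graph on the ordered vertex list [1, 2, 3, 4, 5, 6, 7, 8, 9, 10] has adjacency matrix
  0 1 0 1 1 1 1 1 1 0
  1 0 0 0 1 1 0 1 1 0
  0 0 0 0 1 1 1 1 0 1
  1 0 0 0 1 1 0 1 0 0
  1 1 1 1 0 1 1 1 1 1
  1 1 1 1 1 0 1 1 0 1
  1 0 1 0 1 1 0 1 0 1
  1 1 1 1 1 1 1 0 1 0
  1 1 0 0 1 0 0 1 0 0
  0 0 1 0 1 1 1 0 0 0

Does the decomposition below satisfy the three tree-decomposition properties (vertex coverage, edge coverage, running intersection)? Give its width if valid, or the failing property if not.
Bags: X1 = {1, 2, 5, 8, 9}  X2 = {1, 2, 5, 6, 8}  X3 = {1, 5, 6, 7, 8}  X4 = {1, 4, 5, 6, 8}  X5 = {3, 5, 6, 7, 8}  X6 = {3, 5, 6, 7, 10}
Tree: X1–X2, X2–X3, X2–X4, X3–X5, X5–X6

Yes; width 4.

Every vertex of G appears in some bag (union = {1, 2, 3, 4, 5, 6, 7, 8, 9, 10}); every edge is covered by a bag; and for each vertex v the set of bags containing v is connected in the bag tree. The decomposition is therefore valid. The largest bag has 5 vertices, so the width is 4.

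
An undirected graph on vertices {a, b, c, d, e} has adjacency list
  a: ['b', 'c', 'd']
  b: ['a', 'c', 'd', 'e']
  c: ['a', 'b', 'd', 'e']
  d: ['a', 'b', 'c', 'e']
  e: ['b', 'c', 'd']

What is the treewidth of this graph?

3

A width-3 tree decomposition is:
Bags: B1 = {b, c, d, e}  B2 = {a, b, c, d}
Tree: B1–B2
Every bag has size at most 4, so the width is 4 − 1 = 3 and tw(G) ≤ 3. For the lower bound, the 4 vertices {b, c, d, e} are pairwise adjacent, and any tree decomposition puts a clique entirely inside one bag — forcing width ≥ 3. Combining the bounds, tw(G) = 3.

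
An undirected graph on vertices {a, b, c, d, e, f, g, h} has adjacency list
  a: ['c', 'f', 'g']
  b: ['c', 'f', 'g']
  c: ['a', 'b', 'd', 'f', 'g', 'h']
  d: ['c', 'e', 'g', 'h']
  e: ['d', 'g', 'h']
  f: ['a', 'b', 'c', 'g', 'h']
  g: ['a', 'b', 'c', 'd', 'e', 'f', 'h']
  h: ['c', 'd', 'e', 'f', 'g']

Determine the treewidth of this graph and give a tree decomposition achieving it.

The largest bag has 4 vertices, giving width 3; this decomposition certifies tw(G) ≤ 3. On the other hand G contains the 4-clique {d, e, g, h}. A clique must lie in a single bag of any decomposition, so no decomposition can have width below 3. Hence tw(G) = 3 exactly.

Treewidth 3.
Bags: B1 = {b, c, f, g}  B2 = {c, f, g, h}  B3 = {a, c, f, g}  B4 = {c, d, g, h}  B5 = {d, e, g, h}
Tree: B1–B2, B2–B3, B2–B4, B4–B5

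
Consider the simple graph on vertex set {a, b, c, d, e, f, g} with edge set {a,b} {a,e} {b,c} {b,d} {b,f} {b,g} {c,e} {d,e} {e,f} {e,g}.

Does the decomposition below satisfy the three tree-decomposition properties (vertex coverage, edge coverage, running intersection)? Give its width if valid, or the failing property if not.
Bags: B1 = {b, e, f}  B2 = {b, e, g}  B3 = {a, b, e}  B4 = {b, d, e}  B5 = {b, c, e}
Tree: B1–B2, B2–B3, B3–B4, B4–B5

Vertex coverage: the bags together contain {a, b, c, d, e, f, g}, the full vertex set. Edge coverage: each edge of G has both endpoints in at least one bag. Running intersection: for every vertex, the bags containing it form a connected subtree. All three properties hold, so this is a valid tree decomposition of width max|bag| − 1 = 2, and hence tw(G) ≤ 2.

Yes; width 2.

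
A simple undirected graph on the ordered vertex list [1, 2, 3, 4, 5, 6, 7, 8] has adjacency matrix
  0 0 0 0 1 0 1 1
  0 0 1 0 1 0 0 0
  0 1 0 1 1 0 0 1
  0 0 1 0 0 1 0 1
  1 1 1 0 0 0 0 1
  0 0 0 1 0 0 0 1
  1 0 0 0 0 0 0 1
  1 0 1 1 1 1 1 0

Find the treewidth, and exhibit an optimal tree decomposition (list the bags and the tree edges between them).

Treewidth 2.
One such decomposition:
Bags: B1 = {3, 4, 8}  B2 = {3, 5, 8}  B3 = {1, 5, 8}  B4 = {1, 7, 8}  B5 = {2, 3, 5}  B6 = {4, 6, 8}
Tree: B1–B2, B2–B3, B3–B4, B2–B5, B1–B6

The largest bag has 3 vertices, giving width 2; this decomposition certifies tw(G) ≤ 2. Conversely, {1, 5, 8} is a clique of size 3, and the vertices of any clique must share a bag in every tree decomposition; so some bag has ≥ 3 vertices and tw(G) ≥ 2. Therefore the treewidth is 2.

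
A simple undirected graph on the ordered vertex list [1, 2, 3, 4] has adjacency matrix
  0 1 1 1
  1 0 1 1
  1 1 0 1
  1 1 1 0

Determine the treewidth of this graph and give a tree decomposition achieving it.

Treewidth 3.
One such decomposition:
Bags: B1 = {1, 2, 3, 4}
Tree: (single bag)

With just one bag of size 4, the width is 4 − 1 = 3, so tw(G) ≤ 3. For the lower bound, the 4 vertices {1, 2, 3, 4} are pairwise adjacent, and any tree decomposition puts a clique entirely inside one bag — forcing width ≥ 3. Therefore the treewidth is 3.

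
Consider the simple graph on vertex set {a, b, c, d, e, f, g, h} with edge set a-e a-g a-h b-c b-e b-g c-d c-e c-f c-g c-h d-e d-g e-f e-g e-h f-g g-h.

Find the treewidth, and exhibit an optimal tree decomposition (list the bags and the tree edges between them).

Treewidth 3.
Bags: B1 = {c, d, e, g}  B2 = {c, e, f, g}  B3 = {b, c, e, g}  B4 = {c, e, g, h}  B5 = {a, e, g, h}
Tree: B1–B2, B1–B3, B1–B4, B4–B5

The largest bag has 4 vertices, giving width 3; this decomposition certifies tw(G) ≤ 3. Conversely, {c, d, e, g} is a clique of size 4, and the vertices of any clique must share a bag in every tree decomposition; so some bag has ≥ 4 vertices and tw(G) ≥ 3. Therefore the treewidth is 3.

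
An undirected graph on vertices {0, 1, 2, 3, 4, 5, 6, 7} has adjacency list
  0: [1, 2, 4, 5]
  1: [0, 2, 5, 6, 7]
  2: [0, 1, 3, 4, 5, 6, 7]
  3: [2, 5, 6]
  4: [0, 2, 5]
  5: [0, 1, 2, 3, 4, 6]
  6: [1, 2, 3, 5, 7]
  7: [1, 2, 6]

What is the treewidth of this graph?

3

A width-3 tree decomposition is:
Bags: B1 = {0, 1, 2, 5}  B2 = {0, 2, 4, 5}  B3 = {1, 2, 5, 6}  B4 = {1, 2, 6, 7}  B5 = {2, 3, 5, 6}
Tree: B1–B2, B1–B3, B3–B4, B3–B5
The largest bag has 4 vertices, giving width 3; this decomposition certifies tw(G) ≤ 3. Conversely, {0, 1, 2, 5} is a clique of size 4, and the vertices of any clique must share a bag in every tree decomposition; so some bag has ≥ 4 vertices and tw(G) ≥ 3. Combining the bounds, tw(G) = 3.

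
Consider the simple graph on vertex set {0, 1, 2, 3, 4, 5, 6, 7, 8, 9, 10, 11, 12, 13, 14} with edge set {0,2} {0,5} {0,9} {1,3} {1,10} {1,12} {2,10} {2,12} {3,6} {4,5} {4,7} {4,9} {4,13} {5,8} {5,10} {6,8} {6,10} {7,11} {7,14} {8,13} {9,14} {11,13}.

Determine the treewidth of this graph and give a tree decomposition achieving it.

Treewidth 3.
One such decomposition:
Bags: B1 = {1, 2, 3, 12}  B2 = {1, 2, 3, 10}  B3 = {2, 3, 6, 10}  B4 = {0, 2, 6, 10}  B5 = {0, 5, 6, 10}  B6 = {0, 5, 6, 8}  B7 = {0, 5, 8, 9}  B8 = {4, 5, 8, 9}  B9 = {4, 8, 9, 13}  B10 = {4, 9, 13, 14}  B11 = {4, 7, 13, 14}  B12 = {7, 11, 13, 14}
Tree: B1–B2, B2–B3, B3–B4, B4–B5, B5–B6, B6–B7, B7–B8, B8–B9, B9–B10, B10–B11, B11–B12

Each bag holds 4 vertices, so the decomposition has width 3, which upper-bounds the treewidth. For the lower bound: the 4 vertex sets {1,3,12}, {2}, {10}, {0,5,6,8} are disjoint, each induces a connected subgraph, and every pair is joined by at least one edge of G. Contracting each set to a single vertex therefore yields K_{4} as a minor, and since treewidth is minor-monotone, tw(G) ≥ tw(K_{4}) = 3. Combining the bounds, tw(G) = 3.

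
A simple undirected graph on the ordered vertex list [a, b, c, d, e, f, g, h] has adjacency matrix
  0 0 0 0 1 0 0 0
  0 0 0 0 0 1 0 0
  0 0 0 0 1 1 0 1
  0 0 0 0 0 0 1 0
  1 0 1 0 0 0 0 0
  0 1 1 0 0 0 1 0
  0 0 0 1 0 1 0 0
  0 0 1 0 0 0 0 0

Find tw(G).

1

A width-1 tree decomposition is:
Bags: B1 = {c, e}  B2 = {c, f}  B3 = {f, g}  B4 = {a, e}  B5 = {b, f}  B6 = {d, g}  B7 = {c, h}
Tree: B1–B2, B2–B3, B1–B4, B3–B5, B3–B6, B1–B7
The largest bag has 2 vertices, giving width 1; this decomposition certifies tw(G) ≤ 1. Any graph with an edge has treewidth ≥ 1, and G has the edge e–c. Combining the bounds, tw(G) = 1.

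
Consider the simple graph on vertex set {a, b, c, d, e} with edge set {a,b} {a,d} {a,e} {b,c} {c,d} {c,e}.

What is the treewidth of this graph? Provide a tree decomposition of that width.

Treewidth 2.
Bags: B1 = {a, c, e}  B2 = {a, c, d}  B3 = {a, b, c}
Tree: B1–B2, B2–B3

Every bag has size at most 3, so the width is 3 − 1 = 2 and tw(G) ≤ 2. The edges a–e–c–d–a form a cycle, so G is not a tree and its treewidth is at least 2. Therefore the treewidth is 2.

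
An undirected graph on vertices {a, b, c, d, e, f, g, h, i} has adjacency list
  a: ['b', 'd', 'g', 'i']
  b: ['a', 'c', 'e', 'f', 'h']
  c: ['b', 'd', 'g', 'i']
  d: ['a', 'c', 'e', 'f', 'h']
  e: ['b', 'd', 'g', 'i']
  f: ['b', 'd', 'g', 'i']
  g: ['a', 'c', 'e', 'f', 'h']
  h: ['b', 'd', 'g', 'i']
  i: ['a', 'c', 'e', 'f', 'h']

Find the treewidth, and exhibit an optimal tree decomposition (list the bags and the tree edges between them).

Every bag has size at most 5, so the width is 5 − 1 = 4 and tw(G) ≤ 4. For the lower bound: the 5 vertex sets {b,e}, {c,g}, {d,f}, {i}, {h} are disjoint, each induces a connected subgraph, and every pair is joined by at least one edge of G. Contracting each set to a single vertex therefore yields K_{5} as a minor, and since treewidth is minor-monotone, tw(G) ≥ tw(K_{5}) = 4. Combining the bounds, tw(G) = 4.

Treewidth 4.
One such decomposition:
Bags: B1 = {b, d, e, g, i}  B2 = {b, c, d, g, i}  B3 = {b, d, f, g, i}  B4 = {b, d, g, h, i}  B5 = {a, b, d, g, i}
Tree: B1–B2, B2–B3, B3–B4, B4–B5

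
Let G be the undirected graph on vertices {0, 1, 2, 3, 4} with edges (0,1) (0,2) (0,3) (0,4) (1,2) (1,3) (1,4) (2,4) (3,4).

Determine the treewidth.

3

A width-3 tree decomposition is:
Bags: B1 = {0, 1, 2, 4}  B2 = {0, 1, 3, 4}
Tree: B1–B2
The largest bag has 4 vertices, giving width 3; this decomposition certifies tw(G) ≤ 3. Conversely, {0, 1, 2, 4} is a clique of size 4, and the vertices of any clique must share a bag in every tree decomposition; so some bag has ≥ 4 vertices and tw(G) ≥ 3. Combining the bounds, tw(G) = 3.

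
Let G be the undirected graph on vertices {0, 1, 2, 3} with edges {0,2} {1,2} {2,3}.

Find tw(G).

1

A width-1 tree decomposition is:
Bags: B1 = {0, 2}  B2 = {1, 2}  B3 = {2, 3}
Tree: B1–B2, B1–B3
Each bag holds 2 vertices, so the decomposition has width 1, which upper-bounds the treewidth. Since G has at least one edge (e.g. 2–0), it is not an edgeless graph, so tw(G) ≥ 1. The upper and lower bounds meet at 1, so that is the treewidth.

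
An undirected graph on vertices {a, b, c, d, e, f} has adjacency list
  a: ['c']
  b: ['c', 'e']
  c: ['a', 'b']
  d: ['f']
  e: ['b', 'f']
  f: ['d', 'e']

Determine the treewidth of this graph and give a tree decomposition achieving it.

The largest bag has 2 vertices, giving width 1; this decomposition certifies tw(G) ≤ 1. Any graph with an edge has treewidth ≥ 1, and G has the edge d–f. The upper and lower bounds meet at 1, so that is the treewidth.

Treewidth 1.
One optimal decomposition is:
Bags: B1 = {d, f}  B2 = {e, f}  B3 = {b, e}  B4 = {b, c}  B5 = {a, c}
Tree: B1–B2, B2–B3, B3–B4, B4–B5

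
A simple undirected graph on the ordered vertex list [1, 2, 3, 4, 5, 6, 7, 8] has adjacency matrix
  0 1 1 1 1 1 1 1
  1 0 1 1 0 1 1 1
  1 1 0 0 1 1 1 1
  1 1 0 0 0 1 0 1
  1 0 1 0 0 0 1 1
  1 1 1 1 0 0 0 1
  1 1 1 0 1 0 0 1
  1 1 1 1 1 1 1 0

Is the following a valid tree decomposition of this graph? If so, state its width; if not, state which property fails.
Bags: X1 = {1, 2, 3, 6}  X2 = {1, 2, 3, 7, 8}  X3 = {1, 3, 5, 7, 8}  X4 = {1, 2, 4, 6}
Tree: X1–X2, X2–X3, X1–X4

No — edge (8,6) lies in no bag.

A tree decomposition must satisfy three properties: every vertex lies in some bag; for every edge, both endpoints lie together in some bag; and for every vertex, the bags containing it form a connected subtree. Here edge (8,6) lies in no bag, so the decomposition is invalid.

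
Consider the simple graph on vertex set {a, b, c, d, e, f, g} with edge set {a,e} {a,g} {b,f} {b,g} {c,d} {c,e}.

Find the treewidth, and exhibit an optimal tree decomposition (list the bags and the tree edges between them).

Treewidth 1.
Bags: B1 = {c, d}  B2 = {c, e}  B3 = {a, e}  B4 = {a, g}  B5 = {b, g}  B6 = {b, f}
Tree: B1–B2, B2–B3, B3–B4, B4–B5, B5–B6

Each bag holds 2 vertices, so the decomposition has width 1, which upper-bounds the treewidth. Since G has at least one edge (e.g. d–c), it is not an edgeless graph, so tw(G) ≥ 1. The upper and lower bounds meet at 1, so that is the treewidth.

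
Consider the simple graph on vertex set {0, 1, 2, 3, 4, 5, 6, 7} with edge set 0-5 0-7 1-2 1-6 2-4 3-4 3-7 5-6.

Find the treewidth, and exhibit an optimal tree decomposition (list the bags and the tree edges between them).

The largest bag has 3 vertices, giving width 2; this decomposition certifies tw(G) ≤ 2. The edges 2–4–3–7–0–5–6–1–2 form a cycle, so G is not a tree and its treewidth is at least 2. Combining the bounds, tw(G) = 2.

Treewidth 2.
One optimal decomposition is:
Bags: B1 = {2, 3, 4}  B2 = {2, 3, 7}  B3 = {0, 2, 7}  B4 = {0, 2, 5}  B5 = {2, 5, 6}  B6 = {1, 2, 6}
Tree: B1–B2, B2–B3, B3–B4, B4–B5, B5–B6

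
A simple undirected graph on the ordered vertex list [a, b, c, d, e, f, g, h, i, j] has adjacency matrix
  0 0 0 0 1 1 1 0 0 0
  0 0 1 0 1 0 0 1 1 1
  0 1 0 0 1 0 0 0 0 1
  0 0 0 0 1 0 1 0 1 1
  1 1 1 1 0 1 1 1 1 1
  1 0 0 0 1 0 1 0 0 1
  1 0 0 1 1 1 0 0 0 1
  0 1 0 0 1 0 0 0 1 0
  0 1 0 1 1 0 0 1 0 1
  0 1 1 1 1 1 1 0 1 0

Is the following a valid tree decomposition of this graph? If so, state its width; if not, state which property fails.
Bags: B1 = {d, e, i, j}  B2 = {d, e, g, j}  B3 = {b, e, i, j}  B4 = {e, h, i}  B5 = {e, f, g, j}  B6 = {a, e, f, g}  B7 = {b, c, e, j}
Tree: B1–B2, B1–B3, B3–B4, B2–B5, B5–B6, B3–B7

No — edge (b,h) lies in no bag.

A tree decomposition must satisfy three properties: every vertex lies in some bag; for every edge, both endpoints lie together in some bag; and for every vertex, the bags containing it form a connected subtree. Here edge (b,h) lies in no bag, so the decomposition is invalid.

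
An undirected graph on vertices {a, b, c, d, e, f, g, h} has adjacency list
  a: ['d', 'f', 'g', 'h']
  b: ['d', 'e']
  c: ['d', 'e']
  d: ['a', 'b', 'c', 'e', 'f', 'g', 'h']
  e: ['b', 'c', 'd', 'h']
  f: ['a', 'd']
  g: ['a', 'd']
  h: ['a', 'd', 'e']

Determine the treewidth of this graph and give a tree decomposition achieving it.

Every bag has size at most 3, so the width is 3 − 1 = 2 and tw(G) ≤ 2. On the other hand G contains the 3-clique {d, e, h}. A clique must lie in a single bag of any decomposition, so no decomposition can have width below 2. Combining the bounds, tw(G) = 2.

Treewidth 2.
Bags: B1 = {d, e, h}  B2 = {a, d, h}  B3 = {a, d, f}  B4 = {a, d, g}  B5 = {c, d, e}  B6 = {b, d, e}
Tree: B1–B2, B2–B3, B2–B4, B1–B5, B1–B6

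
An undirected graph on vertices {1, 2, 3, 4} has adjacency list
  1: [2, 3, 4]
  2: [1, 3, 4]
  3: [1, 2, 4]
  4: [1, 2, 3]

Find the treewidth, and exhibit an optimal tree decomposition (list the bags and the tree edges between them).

Treewidth 3.
One optimal decomposition is:
Bags: B1 = {1, 2, 3, 4}
Tree: (single bag)

A single bag containing all 4 vertices is trivially a valid decomposition of width 3. Conversely, {1, 2, 3, 4} is a clique of size 4, and the vertices of any clique must share a bag in every tree decomposition; so some bag has ≥ 4 vertices and tw(G) ≥ 3. The upper and lower bounds meet at 3, so that is the treewidth.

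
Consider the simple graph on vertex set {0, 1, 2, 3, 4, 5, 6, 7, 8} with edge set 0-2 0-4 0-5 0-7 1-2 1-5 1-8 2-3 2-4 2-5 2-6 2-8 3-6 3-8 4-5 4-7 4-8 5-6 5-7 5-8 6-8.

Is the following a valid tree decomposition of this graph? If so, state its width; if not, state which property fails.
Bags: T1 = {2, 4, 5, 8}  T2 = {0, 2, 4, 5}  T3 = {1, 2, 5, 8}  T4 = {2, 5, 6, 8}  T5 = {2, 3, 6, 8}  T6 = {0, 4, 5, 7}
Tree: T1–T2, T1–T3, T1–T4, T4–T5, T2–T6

Checking the three conditions: (i) the bags cover all of {0, 1, 2, 3, 4, 5, 6, 7, 8}; (ii) for each edge, some bag contains both endpoints; (iii) the bags containing any fixed vertex form a subtree. All hold, so the decomposition is valid with width 4 − 1 = 3.

Yes; width 3.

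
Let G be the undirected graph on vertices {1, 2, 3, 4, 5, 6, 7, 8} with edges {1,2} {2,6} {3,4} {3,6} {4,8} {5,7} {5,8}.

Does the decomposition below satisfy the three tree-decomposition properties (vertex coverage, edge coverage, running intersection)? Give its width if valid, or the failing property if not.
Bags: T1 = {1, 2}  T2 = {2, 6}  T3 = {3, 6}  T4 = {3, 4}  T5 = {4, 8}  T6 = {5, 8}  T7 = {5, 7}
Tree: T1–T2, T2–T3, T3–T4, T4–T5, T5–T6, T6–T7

Yes; width 1.

Every vertex of G appears in some bag (union = {1, 2, 3, 4, 5, 6, 7, 8}); every edge is covered by a bag; and for each vertex v the set of bags containing v is connected in the bag tree. The decomposition is therefore valid. The largest bag has 2 vertices, so the width is 1.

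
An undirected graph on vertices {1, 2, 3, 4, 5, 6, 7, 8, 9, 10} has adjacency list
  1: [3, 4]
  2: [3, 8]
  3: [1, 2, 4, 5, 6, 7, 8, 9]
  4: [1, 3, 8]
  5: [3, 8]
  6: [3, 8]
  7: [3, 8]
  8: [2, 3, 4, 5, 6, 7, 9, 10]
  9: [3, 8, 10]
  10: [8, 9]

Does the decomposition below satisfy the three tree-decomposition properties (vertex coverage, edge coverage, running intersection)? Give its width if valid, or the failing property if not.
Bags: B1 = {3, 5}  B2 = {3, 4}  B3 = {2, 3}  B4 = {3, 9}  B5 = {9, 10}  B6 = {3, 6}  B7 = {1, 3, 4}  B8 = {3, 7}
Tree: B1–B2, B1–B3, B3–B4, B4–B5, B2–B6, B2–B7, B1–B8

A tree decomposition must satisfy three properties: every vertex lies in some bag; for every edge, both endpoints lie together in some bag; and for every vertex, the bags containing it form a connected subtree. Here vertex 8 appears in no bag, so the decomposition is invalid.

No — vertex 8 appears in no bag.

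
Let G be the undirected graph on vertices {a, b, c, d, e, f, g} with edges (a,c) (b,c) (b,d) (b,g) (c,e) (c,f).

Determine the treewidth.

A width-1 tree decomposition is:
Bags: B1 = {b, c}  B2 = {c, f}  B3 = {b, g}  B4 = {c, e}  B5 = {b, d}  B6 = {a, c}
Tree: B1–B2, B1–B3, B1–B4, B3–B5, B4–B6
Every bag has size at most 2, so the width is 2 − 1 = 1 and tw(G) ≤ 1. G has an edge, so its treewidth is at least 1. Combining the bounds, tw(G) = 1.

1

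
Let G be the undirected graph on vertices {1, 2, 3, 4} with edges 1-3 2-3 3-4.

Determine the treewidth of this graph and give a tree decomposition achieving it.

Treewidth 1.
Bags: B1 = {2, 3}  B2 = {1, 3}  B3 = {3, 4}
Tree: B1–B2, B2–B3

Every bag has size at most 2, so the width is 2 − 1 = 1 and tw(G) ≤ 1. Any graph with an edge has treewidth ≥ 1, and G has the edge 3–2. Combining the bounds, tw(G) = 1.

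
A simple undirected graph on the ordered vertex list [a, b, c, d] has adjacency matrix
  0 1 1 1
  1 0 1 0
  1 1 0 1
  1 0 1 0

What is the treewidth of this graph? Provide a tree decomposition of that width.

Treewidth 2.
One optimal decomposition is:
Bags: B1 = {a, c, d}  B2 = {a, b, c}
Tree: B1–B2

The largest bag has 3 vertices, giving width 2; this decomposition certifies tw(G) ≤ 2. For the lower bound, the 3 vertices {a, c, d} are pairwise adjacent, and any tree decomposition puts a clique entirely inside one bag — forcing width ≥ 2. Hence tw(G) = 2 exactly.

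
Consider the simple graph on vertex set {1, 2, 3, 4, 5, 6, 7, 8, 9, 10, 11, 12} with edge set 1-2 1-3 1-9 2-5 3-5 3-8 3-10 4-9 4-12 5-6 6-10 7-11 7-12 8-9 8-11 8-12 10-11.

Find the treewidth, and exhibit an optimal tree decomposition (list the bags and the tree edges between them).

Treewidth 3.
One such decomposition:
Bags: B1 = {2, 5, 6, 10}  B2 = {2, 3, 5, 10}  B3 = {1, 2, 3, 10}  B4 = {1, 3, 10, 11}  B5 = {1, 3, 8, 11}  B6 = {1, 8, 9, 11}  B7 = {7, 8, 9, 11}  B8 = {7, 8, 9, 12}  B9 = {4, 7, 9, 12}
Tree: B1–B2, B2–B3, B3–B4, B4–B5, B5–B6, B6–B7, B7–B8, B8–B9

Every bag has size at most 4, so the width is 4 − 1 = 3 and tw(G) ≤ 3. For the lower bound: the 4 vertex sets {2,5,6}, {10}, {3}, {1,8,9,11} are disjoint, each induces a connected subgraph, and every pair is joined by at least one edge of G. Contracting each set to a single vertex therefore yields K_{4} as a minor, and since treewidth is minor-monotone, tw(G) ≥ tw(K_{4}) = 3. Hence tw(G) = 3 exactly.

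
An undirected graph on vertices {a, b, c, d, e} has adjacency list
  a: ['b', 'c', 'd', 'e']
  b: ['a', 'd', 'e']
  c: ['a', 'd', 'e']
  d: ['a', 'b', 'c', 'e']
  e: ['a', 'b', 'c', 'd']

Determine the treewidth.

A width-3 tree decomposition is:
Bags: B1 = {a, b, d, e}  B2 = {a, c, d, e}
Tree: B1–B2
Every bag has size at most 4, so the width is 4 − 1 = 3 and tw(G) ≤ 3. On the other hand G contains the 4-clique {a, c, d, e}. A clique must lie in a single bag of any decomposition, so no decomposition can have width below 3. Therefore the treewidth is 3.

3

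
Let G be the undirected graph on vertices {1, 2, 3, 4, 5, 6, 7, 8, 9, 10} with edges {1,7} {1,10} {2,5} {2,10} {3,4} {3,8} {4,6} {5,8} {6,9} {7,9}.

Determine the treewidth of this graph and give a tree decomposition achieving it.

Treewidth 2.
One such decomposition:
Bags: B1 = {3, 4, 6}  B2 = {3, 6, 9}  B3 = {3, 7, 9}  B4 = {1, 3, 7}  B5 = {1, 3, 10}  B6 = {2, 3, 10}  B7 = {2, 3, 5}  B8 = {3, 5, 8}
Tree: B1–B2, B2–B3, B3–B4, B4–B5, B5–B6, B6–B7, B7–B8

Every bag has size at most 3, so the width is 3 − 1 = 2 and tw(G) ≤ 2. For the lower bound, G contains the cycle 3–4–6–9–7–1–10–2–5–8–3, so G is not a forest; only forests have treewidth ≤ 1, hence tw(G) ≥ 2. The upper and lower bounds meet at 2, so that is the treewidth.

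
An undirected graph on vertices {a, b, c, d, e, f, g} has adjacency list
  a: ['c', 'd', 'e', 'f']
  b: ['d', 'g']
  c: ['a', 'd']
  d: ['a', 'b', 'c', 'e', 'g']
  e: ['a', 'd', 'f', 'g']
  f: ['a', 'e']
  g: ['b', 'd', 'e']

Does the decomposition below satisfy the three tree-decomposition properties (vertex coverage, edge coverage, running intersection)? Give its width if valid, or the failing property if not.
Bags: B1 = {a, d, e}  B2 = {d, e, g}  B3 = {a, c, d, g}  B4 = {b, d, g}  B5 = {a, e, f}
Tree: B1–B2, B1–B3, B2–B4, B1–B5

No — bags containing vertex g are not connected in the tree.

A tree decomposition must satisfy three properties: every vertex lies in some bag; for every edge, both endpoints lie together in some bag; and for every vertex, the bags containing it form a connected subtree. Here bags containing vertex g are not connected in the tree, so the decomposition is invalid.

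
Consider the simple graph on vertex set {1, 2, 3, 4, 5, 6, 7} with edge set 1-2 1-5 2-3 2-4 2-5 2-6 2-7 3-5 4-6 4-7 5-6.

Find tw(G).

2

A width-2 tree decomposition is:
Bags: B1 = {2, 4, 6}  B2 = {2, 4, 7}  B3 = {2, 5, 6}  B4 = {2, 3, 5}  B5 = {1, 2, 5}
Tree: B1–B2, B1–B3, B3–B4, B4–B5
Every bag has size at most 3, so the width is 3 − 1 = 2 and tw(G) ≤ 2. On the other hand G contains the 3-clique {2, 4, 6}. A clique must lie in a single bag of any decomposition, so no decomposition can have width below 2. Combining the bounds, tw(G) = 2.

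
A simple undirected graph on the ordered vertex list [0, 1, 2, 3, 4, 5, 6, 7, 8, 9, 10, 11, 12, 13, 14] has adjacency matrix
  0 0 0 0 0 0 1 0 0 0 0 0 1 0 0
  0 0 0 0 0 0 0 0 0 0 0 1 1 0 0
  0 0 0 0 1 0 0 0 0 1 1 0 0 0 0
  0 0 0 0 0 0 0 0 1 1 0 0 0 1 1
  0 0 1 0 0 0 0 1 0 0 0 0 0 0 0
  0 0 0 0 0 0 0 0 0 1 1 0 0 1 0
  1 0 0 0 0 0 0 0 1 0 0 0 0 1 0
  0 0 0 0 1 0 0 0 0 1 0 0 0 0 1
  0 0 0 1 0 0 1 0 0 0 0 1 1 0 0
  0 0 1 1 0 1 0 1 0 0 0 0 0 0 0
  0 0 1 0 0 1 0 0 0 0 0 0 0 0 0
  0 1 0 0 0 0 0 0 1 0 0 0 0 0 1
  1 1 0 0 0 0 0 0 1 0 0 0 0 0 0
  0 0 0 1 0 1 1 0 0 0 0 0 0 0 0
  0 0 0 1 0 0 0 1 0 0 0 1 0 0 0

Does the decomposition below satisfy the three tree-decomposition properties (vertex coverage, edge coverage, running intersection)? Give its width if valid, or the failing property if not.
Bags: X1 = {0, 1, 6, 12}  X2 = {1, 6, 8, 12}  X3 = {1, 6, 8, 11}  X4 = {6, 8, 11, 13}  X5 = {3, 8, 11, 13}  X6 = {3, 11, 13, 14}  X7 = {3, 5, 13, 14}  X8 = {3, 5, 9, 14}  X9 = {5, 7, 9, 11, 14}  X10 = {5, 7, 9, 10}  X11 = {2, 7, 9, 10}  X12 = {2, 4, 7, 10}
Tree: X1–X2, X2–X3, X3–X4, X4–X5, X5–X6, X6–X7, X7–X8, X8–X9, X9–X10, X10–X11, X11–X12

No — bags containing vertex 11 are not connected in the tree.

A tree decomposition must satisfy three properties: every vertex lies in some bag; for every edge, both endpoints lie together in some bag; and for every vertex, the bags containing it form a connected subtree. Here bags containing vertex 11 are not connected in the tree, so the decomposition is invalid.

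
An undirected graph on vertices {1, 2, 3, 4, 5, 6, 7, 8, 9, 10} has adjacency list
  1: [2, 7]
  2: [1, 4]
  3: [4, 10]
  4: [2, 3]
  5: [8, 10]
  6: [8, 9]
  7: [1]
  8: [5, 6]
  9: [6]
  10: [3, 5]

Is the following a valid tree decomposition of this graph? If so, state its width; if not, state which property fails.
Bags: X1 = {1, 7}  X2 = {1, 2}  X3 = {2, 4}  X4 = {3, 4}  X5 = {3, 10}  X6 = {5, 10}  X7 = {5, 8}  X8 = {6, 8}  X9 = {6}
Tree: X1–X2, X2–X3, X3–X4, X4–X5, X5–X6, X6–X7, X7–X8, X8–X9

No — vertex 9 appears in no bag.

A tree decomposition must satisfy three properties: every vertex lies in some bag; for every edge, both endpoints lie together in some bag; and for every vertex, the bags containing it form a connected subtree. Here vertex 9 appears in no bag, so the decomposition is invalid.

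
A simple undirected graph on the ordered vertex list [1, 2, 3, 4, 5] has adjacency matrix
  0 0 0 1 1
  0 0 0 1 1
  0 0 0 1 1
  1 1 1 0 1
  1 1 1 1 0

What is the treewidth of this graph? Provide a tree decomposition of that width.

The largest bag has 3 vertices, giving width 2; this decomposition certifies tw(G) ≤ 2. On the other hand G contains the 3-clique {1, 4, 5}. A clique must lie in a single bag of any decomposition, so no decomposition can have width below 2. Hence tw(G) = 2 exactly.

Treewidth 2.
Bags: B1 = {3, 4, 5}  B2 = {2, 4, 5}  B3 = {1, 4, 5}
Tree: B1–B2, B1–B3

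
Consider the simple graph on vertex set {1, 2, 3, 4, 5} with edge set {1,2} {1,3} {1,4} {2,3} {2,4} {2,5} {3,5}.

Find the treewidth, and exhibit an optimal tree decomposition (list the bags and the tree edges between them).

The largest bag has 3 vertices, giving width 2; this decomposition certifies tw(G) ≤ 2. On the other hand G contains the 3-clique {1, 2, 3}. A clique must lie in a single bag of any decomposition, so no decomposition can have width below 2. Combining the bounds, tw(G) = 2.

Treewidth 2.
One such decomposition:
Bags: B1 = {2, 3, 5}  B2 = {1, 2, 3}  B3 = {1, 2, 4}
Tree: B1–B2, B2–B3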